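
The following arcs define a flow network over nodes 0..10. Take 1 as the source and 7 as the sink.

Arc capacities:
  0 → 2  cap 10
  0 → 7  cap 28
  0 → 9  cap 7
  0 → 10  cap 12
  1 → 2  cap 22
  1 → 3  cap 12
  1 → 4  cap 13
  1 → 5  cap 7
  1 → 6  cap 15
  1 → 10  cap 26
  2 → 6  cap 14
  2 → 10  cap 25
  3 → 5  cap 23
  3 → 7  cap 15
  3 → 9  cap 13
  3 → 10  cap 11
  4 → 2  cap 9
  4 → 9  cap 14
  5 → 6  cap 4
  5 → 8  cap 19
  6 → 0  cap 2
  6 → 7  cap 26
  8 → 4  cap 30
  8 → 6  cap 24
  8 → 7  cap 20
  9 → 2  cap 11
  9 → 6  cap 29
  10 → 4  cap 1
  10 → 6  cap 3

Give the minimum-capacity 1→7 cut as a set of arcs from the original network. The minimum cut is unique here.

Min-cut arcs: {(1,3), (1,5), (6,0), (6,7)} (total capacity 47)

augment #1: 1→3→7 push 12
augment #2: 1→6→7 push 15
augment #3: 1→2→6→7 push 11
augment #4: 1→5→8→7 push 7
augment #5: 1→2→6→0→7 push 2
max flow = 47; residual-reachable set from 1 gives S-side
cut edges (S→T): {(1,3), (1,5), (6,0), (6,7)} total cap 47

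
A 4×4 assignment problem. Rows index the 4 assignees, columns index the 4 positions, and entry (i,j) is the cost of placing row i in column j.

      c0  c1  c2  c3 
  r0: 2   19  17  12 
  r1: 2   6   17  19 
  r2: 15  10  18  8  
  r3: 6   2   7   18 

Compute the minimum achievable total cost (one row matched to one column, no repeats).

optimal assignment: row0→col0 (cost 2), row1→col1 (cost 6), row2→col3 (cost 8), row3→col2 (cost 7)
total = 2 + 6 + 8 + 7 = 23

Minimum assignment cost: 23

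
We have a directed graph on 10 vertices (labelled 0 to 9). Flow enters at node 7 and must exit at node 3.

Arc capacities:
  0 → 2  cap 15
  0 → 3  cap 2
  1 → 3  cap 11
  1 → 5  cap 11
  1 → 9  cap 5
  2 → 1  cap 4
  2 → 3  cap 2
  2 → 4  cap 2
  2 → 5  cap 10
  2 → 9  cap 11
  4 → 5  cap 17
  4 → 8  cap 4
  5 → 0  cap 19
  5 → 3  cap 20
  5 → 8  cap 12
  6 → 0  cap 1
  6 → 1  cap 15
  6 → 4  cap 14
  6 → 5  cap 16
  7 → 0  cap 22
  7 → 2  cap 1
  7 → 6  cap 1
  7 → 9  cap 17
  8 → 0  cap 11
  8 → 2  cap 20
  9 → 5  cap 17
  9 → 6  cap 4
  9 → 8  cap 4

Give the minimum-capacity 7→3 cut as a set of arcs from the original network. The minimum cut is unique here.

Min-cut arcs: {(0,3), (2,1), (2,3), (5,3), (7,6), (9,6)} (total capacity 33)

augment #1: 7→0→3 push 2
augment #2: 7→2→3 push 1
augment #3: 7→0→2→3 push 1
augment #4: 7→6→1→3 push 1
augment #5: 7→9→5→3 push 17
augment #6: 7→0→2→1→3 push 4
augment #7: 7→0→2→5→3 push 3
augment #8: 7→0→2→9→6→1→3 push 4
max flow = 33; residual-reachable set from 7 gives S-side
cut edges (S→T): {(0,3), (2,1), (2,3), (5,3), (7,6), (9,6)} total cap 33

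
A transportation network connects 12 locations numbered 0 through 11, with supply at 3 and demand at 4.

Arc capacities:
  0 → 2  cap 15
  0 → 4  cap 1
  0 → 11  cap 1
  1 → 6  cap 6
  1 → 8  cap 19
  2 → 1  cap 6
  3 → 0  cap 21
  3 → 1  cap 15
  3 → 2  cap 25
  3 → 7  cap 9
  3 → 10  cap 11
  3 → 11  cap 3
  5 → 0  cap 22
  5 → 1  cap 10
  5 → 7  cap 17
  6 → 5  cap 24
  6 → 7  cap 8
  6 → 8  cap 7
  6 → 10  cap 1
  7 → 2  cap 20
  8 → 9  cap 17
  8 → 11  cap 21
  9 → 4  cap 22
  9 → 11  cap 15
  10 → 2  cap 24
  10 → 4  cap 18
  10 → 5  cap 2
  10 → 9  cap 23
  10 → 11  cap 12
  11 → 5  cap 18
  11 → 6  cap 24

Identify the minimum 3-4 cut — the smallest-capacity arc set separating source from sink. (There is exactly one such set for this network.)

Min-cut arcs: {(0,4), (3,10), (6,10), (8,9)} (total capacity 30)

augment #1: 3→0→4 push 1
augment #2: 3→10→4 push 11
augment #3: 3→1→6→10→4 push 1
augment #4: 3→1→8→9→4 push 14
augment #5: 3→2→1→8→9→4 push 3
max flow = 30; residual-reachable set from 3 gives S-side
cut edges (S→T): {(0,4), (3,10), (6,10), (8,9)} total cap 30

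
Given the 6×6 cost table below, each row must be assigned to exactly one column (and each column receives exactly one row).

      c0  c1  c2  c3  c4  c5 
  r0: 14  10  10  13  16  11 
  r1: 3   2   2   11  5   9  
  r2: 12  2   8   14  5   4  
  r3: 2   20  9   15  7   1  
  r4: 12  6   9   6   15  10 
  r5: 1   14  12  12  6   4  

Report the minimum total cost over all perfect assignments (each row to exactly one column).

Minimum assignment cost: 25

one of 3 optimal assignments: row0→col1 (cost 10), row1→col2 (cost 2), row2→col4 (cost 5), row3→col5 (cost 1), row4→col3 (cost 6), row5→col0 (cost 1)
total = 10 + 2 + 5 + 1 + 6 + 1 = 25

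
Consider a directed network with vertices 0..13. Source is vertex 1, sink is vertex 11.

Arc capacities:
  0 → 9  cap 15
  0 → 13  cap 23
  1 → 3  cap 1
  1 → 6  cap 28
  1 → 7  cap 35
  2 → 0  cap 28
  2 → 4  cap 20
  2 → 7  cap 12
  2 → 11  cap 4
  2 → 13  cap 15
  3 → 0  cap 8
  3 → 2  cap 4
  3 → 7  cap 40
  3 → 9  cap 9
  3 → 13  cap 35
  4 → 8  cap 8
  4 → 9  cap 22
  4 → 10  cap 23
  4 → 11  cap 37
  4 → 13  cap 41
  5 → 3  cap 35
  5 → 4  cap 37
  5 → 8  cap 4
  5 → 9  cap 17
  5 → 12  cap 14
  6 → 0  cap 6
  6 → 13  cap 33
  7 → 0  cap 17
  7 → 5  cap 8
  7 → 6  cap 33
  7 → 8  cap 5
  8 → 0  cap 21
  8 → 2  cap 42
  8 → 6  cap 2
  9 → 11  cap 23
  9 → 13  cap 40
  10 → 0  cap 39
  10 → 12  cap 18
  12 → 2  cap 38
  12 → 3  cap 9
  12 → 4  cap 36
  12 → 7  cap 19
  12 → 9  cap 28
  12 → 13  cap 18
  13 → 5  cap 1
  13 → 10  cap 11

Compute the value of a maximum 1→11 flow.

augment #1: 1→3→2→11 bottleneck 1, total now 1
augment #2: 1→6→0→9→11 bottleneck 6, total now 7
augment #3: 1→7→0→9→11 bottleneck 9, total now 16
augment #4: 1→7→5→4→11 bottleneck 8, total now 24
augment #5: 1→7→8→2→11 bottleneck 3, total now 27
augment #6: 1→6→13→5→4→11 bottleneck 1, total now 28
augment #7: 1→7→8→2→4→11 bottleneck 2, total now 30
augment #8: 1→6→13→10→12→4→11 bottleneck 11, total now 41

Maximum flow value: 41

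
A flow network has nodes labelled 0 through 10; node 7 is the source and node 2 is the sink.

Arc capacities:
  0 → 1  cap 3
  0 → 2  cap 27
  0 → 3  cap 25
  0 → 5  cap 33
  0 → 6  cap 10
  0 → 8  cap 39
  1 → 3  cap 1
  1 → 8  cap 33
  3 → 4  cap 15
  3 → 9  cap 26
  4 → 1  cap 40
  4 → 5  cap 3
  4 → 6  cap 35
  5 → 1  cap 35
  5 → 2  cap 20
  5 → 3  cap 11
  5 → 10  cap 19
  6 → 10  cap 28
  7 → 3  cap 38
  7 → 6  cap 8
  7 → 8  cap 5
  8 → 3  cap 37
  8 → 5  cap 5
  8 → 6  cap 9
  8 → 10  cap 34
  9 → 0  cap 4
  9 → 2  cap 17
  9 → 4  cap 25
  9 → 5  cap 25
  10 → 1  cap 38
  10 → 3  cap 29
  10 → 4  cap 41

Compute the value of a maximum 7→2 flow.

Maximum flow value: 34

augment #1: 7→3→9→2 bottleneck 17, total now 17
augment #2: 7→8→5→2 bottleneck 5, total now 22
augment #3: 7→3→4→5→2 bottleneck 3, total now 25
augment #4: 7→3→9→0→2 bottleneck 4, total now 29
augment #5: 7→3→9→5→2 bottleneck 5, total now 34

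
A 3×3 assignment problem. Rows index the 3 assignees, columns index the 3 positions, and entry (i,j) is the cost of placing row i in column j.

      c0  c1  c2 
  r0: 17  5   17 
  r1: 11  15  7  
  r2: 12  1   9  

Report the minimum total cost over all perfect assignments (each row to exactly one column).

Minimum assignment cost: 24

optimal assignment: row0→col1 (cost 5), row1→col2 (cost 7), row2→col0 (cost 12)
total = 5 + 7 + 12 = 24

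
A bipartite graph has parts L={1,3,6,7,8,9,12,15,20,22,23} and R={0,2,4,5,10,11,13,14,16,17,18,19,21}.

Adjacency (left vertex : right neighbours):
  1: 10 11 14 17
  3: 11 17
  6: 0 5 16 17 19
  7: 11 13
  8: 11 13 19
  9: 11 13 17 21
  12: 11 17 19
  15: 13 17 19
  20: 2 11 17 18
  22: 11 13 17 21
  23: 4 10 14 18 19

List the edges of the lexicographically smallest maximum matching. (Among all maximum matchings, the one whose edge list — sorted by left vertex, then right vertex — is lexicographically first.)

|M| = 9 (so the lex-smallest maximum matching has 9 edges)
process left vertices in ascending order; for each, take the smallest-labelled available neighbour that still permits 9 edges overall, or leave it unmatched if none does
lex-smallest matching: {1-10, 3-11, 6-0, 7-13, 8-19, 9-17, 20-2, 22-21, 23-4}

Lex-smallest maximum matching: {(1,10), (3,11), (6,0), (7,13), (8,19), (9,17), (20,2), (22,21), (23,4)}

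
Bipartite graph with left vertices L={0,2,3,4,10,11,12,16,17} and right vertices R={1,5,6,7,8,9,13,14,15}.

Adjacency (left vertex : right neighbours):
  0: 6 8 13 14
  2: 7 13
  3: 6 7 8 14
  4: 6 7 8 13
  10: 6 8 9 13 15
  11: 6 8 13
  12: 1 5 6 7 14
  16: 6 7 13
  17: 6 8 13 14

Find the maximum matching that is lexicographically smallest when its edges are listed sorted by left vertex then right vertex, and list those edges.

Lex-smallest maximum matching: {(0,6), (2,7), (3,8), (4,13), (10,9), (12,1), (17,14)}

|M| = 7 (so the lex-smallest maximum matching has 7 edges)
process left vertices in ascending order; for each, take the smallest-labelled available neighbour that still permits 7 edges overall, or leave it unmatched if none does
lex-smallest matching: {0-6, 2-7, 3-8, 4-13, 10-9, 12-1, 17-14}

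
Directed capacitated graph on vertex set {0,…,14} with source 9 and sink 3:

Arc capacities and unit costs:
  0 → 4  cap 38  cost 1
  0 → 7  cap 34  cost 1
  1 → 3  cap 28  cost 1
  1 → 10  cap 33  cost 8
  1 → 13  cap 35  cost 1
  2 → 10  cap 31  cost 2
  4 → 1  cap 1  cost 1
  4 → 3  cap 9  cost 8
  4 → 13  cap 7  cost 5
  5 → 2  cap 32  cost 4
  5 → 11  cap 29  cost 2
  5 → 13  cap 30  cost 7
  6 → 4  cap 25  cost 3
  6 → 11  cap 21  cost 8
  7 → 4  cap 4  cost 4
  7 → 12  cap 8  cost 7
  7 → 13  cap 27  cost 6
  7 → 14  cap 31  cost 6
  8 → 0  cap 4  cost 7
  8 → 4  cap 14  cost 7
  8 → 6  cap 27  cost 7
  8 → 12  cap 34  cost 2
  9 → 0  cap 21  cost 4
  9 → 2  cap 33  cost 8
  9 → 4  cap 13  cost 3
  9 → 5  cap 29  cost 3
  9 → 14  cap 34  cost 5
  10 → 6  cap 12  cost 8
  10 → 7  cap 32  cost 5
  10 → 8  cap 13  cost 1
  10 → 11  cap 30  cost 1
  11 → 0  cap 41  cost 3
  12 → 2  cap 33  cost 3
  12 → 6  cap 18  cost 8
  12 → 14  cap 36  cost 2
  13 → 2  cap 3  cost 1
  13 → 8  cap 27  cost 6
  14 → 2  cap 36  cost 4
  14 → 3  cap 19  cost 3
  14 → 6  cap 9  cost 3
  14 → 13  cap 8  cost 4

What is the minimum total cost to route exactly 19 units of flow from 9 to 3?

shortest-cost path #1: 9→4→1→3 push 1 @ unit cost 5 (adds 5)
shortest-cost path #2: 9→14→3 push 18 @ unit cost 8 (adds 144)
total cost = 149

Minimum cost for 19 units: 149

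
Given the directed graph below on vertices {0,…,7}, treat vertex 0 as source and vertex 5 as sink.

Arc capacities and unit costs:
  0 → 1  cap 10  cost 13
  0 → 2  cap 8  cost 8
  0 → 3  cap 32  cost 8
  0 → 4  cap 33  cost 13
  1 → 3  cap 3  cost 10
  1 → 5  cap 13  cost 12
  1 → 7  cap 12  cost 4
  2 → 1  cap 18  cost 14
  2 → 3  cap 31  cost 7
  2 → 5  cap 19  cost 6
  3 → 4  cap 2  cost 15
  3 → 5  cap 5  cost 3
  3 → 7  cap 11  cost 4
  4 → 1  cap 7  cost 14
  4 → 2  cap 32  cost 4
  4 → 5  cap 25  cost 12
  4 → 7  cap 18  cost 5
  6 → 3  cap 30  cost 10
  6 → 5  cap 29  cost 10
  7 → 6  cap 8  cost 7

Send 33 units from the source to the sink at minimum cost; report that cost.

shortest-cost path #1: 0→3→5 push 5 @ unit cost 11 (adds 55)
shortest-cost path #2: 0→2→5 push 8 @ unit cost 14 (adds 112)
shortest-cost path #3: 0→4→2→5 push 11 @ unit cost 23 (adds 253)
shortest-cost path #4: 0→1→5 push 9 @ unit cost 25 (adds 225)
total cost = 645

Minimum cost for 33 units: 645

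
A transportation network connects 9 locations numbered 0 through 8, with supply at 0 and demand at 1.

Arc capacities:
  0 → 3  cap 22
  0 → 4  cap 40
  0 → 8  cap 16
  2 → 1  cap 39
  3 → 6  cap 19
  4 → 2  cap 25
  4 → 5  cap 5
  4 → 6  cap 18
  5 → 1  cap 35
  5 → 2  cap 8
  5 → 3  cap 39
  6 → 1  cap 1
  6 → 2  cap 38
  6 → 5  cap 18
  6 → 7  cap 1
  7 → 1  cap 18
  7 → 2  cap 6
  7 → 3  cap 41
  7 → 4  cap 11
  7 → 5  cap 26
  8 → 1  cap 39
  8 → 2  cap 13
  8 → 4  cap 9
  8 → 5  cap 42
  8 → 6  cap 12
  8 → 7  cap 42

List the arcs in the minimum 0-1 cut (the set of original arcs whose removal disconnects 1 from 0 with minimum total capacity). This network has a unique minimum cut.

augment #1: 0→8→1 push 16
augment #2: 0→3→6→1 push 1
augment #3: 0→4→2→1 push 25
augment #4: 0→4→5→1 push 5
augment #5: 0→3→6→2→1 push 14
augment #6: 0→3→6→5→1 push 4
augment #7: 0→4→6→5→1 push 10
max flow = 75; residual-reachable set from 0 gives S-side
cut edges (S→T): {(0,4), (0,8), (3,6)} total cap 75

Min-cut arcs: {(0,4), (0,8), (3,6)} (total capacity 75)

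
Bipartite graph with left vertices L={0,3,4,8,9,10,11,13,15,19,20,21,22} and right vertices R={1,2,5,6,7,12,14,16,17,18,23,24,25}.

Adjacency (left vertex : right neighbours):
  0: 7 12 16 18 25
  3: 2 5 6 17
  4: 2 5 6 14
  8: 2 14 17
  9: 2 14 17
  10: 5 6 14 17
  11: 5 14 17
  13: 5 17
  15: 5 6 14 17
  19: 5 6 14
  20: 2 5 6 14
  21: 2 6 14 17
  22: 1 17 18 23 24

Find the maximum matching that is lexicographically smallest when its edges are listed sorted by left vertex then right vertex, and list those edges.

Lex-smallest maximum matching: {(0,7), (3,2), (4,5), (8,14), (9,17), (10,6), (22,1)}

|M| = 7 (so the lex-smallest maximum matching has 7 edges)
process left vertices in ascending order; for each, take the smallest-labelled available neighbour that still permits 7 edges overall, or leave it unmatched if none does
lex-smallest matching: {0-7, 3-2, 4-5, 8-14, 9-17, 10-6, 22-1}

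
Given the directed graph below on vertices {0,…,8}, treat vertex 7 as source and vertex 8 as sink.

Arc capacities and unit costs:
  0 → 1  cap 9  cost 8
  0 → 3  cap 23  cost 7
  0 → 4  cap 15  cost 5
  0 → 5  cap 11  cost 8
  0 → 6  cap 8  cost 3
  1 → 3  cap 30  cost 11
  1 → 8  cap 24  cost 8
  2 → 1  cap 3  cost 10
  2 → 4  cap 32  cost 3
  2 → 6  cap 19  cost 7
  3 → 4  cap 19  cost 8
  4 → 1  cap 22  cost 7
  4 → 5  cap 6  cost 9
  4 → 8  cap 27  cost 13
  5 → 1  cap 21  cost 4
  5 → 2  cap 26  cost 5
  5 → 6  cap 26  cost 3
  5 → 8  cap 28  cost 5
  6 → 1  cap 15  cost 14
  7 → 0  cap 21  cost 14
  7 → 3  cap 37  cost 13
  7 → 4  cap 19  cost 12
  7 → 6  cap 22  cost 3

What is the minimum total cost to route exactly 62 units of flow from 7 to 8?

Minimum cost for 62 units: 1687

shortest-cost path #1: 7→4→8 push 19 @ unit cost 25 (adds 475)
shortest-cost path #2: 7→6→1→8 push 15 @ unit cost 25 (adds 375)
shortest-cost path #3: 7→0→5→8 push 11 @ unit cost 27 (adds 297)
shortest-cost path #4: 7→0→1→8 push 9 @ unit cost 30 (adds 270)
shortest-cost path #5: 7→0→4→8 push 1 @ unit cost 32 (adds 32)
shortest-cost path #6: 7→3→4→8 push 7 @ unit cost 34 (adds 238)
total cost = 1687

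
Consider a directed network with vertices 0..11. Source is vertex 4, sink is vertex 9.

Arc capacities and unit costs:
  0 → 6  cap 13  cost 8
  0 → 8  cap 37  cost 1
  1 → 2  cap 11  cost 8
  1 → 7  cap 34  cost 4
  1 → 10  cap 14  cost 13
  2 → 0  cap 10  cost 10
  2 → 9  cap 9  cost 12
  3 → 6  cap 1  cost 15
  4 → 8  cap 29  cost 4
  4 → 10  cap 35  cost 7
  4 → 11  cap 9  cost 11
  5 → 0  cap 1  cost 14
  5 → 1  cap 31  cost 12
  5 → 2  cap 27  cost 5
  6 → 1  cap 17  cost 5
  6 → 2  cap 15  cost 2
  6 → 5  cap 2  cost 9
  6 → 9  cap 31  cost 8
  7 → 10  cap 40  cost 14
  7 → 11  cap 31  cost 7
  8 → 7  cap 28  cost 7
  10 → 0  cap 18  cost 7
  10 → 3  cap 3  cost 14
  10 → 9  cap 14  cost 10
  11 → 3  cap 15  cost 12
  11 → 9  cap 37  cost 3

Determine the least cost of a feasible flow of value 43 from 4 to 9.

shortest-cost path #1: 4→11→9 push 9 @ unit cost 14 (adds 126)
shortest-cost path #2: 4→10→9 push 14 @ unit cost 17 (adds 238)
shortest-cost path #3: 4→8→7→11→9 push 20 @ unit cost 21 (adds 420)
total cost = 784

Minimum cost for 43 units: 784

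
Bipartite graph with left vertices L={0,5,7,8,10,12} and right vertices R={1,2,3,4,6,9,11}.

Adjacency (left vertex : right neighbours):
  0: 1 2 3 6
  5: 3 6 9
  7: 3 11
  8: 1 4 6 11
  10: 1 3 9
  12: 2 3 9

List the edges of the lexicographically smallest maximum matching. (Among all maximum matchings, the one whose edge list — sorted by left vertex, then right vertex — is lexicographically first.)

|M| = 6 (so the lex-smallest maximum matching has 6 edges)
process left vertices in ascending order; for each, take the smallest-labelled available neighbour that still permits 6 edges overall, or leave it unmatched if none does
lex-smallest matching: {0-1, 5-3, 7-11, 8-4, 10-9, 12-2}

Lex-smallest maximum matching: {(0,1), (5,3), (7,11), (8,4), (10,9), (12,2)}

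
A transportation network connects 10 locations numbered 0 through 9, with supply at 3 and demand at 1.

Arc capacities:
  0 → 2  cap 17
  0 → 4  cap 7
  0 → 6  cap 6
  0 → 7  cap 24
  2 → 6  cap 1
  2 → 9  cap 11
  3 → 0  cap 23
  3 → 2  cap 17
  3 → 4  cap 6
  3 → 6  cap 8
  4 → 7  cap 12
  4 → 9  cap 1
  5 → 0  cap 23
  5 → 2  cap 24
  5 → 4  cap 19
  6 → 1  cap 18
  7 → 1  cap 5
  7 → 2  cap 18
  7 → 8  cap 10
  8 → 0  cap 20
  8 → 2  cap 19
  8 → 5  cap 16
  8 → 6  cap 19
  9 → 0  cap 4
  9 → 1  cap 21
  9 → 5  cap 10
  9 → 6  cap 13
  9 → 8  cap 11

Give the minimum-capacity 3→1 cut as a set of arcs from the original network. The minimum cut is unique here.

augment #1: 3→6→1 push 8
augment #2: 3→0→6→1 push 6
augment #3: 3→0→7→1 push 5
augment #4: 3→2→6→1 push 1
augment #5: 3→2→9→1 push 11
augment #6: 3→4→9→1 push 1
augment #7: 3→0→7→8→6→1 push 3
max flow = 35; residual-reachable set from 3 gives S-side
cut edges (S→T): {(2,9), (4,9), (6,1), (7,1)} total cap 35

Min-cut arcs: {(2,9), (4,9), (6,1), (7,1)} (total capacity 35)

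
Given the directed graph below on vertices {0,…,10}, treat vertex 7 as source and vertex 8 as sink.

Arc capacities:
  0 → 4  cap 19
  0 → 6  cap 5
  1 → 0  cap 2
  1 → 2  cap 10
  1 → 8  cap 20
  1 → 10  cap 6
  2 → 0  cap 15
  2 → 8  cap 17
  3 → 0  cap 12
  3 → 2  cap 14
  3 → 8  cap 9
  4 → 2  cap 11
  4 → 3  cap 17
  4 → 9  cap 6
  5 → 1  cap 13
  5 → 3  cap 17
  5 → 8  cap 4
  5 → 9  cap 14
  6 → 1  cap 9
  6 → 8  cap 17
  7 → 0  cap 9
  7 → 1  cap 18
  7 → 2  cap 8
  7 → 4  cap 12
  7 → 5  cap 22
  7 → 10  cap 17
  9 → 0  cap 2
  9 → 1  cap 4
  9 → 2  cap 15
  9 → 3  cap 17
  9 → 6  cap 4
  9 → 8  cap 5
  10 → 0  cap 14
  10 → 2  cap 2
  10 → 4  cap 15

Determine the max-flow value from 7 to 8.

augment #1: 7→1→8 bottleneck 18, total now 18
augment #2: 7→2→8 bottleneck 8, total now 26
augment #3: 7→5→8 bottleneck 4, total now 30
augment #4: 7→0→6→8 bottleneck 5, total now 35
augment #5: 7→4→2→8 bottleneck 9, total now 44
augment #6: 7→4→3→8 bottleneck 3, total now 47
augment #7: 7→5→1→8 bottleneck 2, total now 49
augment #8: 7→5→3→8 bottleneck 6, total now 55
augment #9: 7→5→9→8 bottleneck 5, total now 60
augment #10: 7→5→9→6→8 bottleneck 4, total now 64

Maximum flow value: 64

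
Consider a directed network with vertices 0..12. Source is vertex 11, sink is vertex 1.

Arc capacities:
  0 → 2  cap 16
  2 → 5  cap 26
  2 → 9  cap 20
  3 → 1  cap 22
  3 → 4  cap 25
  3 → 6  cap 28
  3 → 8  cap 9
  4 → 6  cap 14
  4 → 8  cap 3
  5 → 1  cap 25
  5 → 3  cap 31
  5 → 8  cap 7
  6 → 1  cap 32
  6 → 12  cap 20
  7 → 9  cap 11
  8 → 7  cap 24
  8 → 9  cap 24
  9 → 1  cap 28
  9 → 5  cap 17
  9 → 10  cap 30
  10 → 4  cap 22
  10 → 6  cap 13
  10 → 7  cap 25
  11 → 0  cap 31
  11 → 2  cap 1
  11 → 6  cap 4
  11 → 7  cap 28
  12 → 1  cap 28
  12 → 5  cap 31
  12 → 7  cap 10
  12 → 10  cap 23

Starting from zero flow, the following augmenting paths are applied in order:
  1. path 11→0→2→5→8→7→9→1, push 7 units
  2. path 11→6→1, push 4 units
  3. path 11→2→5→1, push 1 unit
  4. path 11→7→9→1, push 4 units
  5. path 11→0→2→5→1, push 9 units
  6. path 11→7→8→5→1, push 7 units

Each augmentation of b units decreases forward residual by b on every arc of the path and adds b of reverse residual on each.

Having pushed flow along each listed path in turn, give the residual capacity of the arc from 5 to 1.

Residual capacity of (5,1): 8

after path 1 (11→0→2→5→8→7→9→1, push 7): res(5,1)=25
after path 2 (11→6→1, push 4): res(5,1)=25
after path 3 (11→2→5→1, push 1): res(5,1)=24
after path 4 (11→7→9→1, push 4): res(5,1)=24
after path 5 (11→0→2→5→1, push 9): res(5,1)=15
after path 6 (11→7→8→5→1, push 7): res(5,1)=8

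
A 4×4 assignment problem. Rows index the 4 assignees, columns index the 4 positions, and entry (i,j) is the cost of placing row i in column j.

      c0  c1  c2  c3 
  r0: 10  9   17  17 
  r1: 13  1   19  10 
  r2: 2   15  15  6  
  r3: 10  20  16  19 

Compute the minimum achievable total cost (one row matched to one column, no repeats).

optimal assignment: row0→col0 (cost 10), row1→col1 (cost 1), row2→col3 (cost 6), row3→col2 (cost 16)
total = 10 + 1 + 6 + 16 = 33

Minimum assignment cost: 33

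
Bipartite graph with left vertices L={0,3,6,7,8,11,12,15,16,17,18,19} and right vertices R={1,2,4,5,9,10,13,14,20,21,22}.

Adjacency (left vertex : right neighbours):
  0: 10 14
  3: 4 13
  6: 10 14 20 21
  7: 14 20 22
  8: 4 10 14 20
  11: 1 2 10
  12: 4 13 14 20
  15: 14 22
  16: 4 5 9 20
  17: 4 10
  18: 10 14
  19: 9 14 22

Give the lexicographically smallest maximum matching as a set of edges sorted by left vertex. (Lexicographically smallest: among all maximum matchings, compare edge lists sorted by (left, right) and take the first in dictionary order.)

|M| = 10 (so the lex-smallest maximum matching has 10 edges)
process left vertices in ascending order; for each, take the smallest-labelled available neighbour that still permits 10 edges overall, or leave it unmatched if none does
lex-smallest matching: {0-10, 3-4, 6-21, 7-14, 8-20, 11-1, 12-13, 15-22, 16-5, 19-9}

Lex-smallest maximum matching: {(0,10), (3,4), (6,21), (7,14), (8,20), (11,1), (12,13), (15,22), (16,5), (19,9)}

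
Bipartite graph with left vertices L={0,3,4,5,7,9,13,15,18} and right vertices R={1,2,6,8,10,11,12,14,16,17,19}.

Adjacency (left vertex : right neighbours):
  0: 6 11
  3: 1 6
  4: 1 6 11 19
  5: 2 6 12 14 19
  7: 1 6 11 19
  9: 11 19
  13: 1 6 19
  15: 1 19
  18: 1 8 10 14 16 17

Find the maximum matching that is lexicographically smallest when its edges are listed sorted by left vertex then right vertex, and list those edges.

|M| = 6 (so the lex-smallest maximum matching has 6 edges)
process left vertices in ascending order; for each, take the smallest-labelled available neighbour that still permits 6 edges overall, or leave it unmatched if none does
lex-smallest matching: {0-6, 3-1, 4-11, 5-2, 7-19, 18-8}

Lex-smallest maximum matching: {(0,6), (3,1), (4,11), (5,2), (7,19), (18,8)}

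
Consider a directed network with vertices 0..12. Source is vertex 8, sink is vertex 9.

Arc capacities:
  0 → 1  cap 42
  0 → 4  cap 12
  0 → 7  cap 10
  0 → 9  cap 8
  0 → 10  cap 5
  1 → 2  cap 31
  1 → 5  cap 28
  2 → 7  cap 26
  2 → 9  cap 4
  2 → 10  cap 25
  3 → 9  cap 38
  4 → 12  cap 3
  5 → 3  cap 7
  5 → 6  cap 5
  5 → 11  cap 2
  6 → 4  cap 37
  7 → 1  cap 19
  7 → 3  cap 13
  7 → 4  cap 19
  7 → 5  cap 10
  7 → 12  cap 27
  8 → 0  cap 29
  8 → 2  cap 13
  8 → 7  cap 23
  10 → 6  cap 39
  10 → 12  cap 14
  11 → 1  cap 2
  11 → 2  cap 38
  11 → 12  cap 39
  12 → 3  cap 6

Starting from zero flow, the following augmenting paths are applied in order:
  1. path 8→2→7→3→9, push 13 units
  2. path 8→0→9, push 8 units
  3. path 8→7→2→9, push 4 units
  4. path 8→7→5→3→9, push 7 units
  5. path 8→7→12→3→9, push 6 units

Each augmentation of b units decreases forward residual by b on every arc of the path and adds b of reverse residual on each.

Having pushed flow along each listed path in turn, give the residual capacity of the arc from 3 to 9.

Residual capacity of (3,9): 12

after path 1 (8→2→7→3→9, push 13): res(3,9)=25
after path 2 (8→0→9, push 8): res(3,9)=25
after path 3 (8→7→2→9, push 4): res(3,9)=25
after path 4 (8→7→5→3→9, push 7): res(3,9)=18
after path 5 (8→7→12→3→9, push 6): res(3,9)=12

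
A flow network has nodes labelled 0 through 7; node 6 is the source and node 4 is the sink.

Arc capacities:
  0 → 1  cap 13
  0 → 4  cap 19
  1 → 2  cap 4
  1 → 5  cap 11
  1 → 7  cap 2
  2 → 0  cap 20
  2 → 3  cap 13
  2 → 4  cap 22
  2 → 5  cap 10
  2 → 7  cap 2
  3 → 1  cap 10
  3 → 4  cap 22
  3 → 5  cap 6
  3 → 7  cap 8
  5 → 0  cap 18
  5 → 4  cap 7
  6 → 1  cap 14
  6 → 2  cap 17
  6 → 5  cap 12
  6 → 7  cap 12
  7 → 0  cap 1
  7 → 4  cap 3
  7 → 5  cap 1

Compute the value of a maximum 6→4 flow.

augment #1: 6→2→4 bottleneck 17, total now 17
augment #2: 6→5→4 bottleneck 7, total now 24
augment #3: 6→7→4 bottleneck 3, total now 27
augment #4: 6→1→2→4 bottleneck 4, total now 31
augment #5: 6→5→0→4 bottleneck 5, total now 36
augment #6: 6→7→0→4 bottleneck 1, total now 37
augment #7: 6→1→5→0→4 bottleneck 10, total now 47
augment #8: 6→7→5→0→4 bottleneck 1, total now 48

Maximum flow value: 48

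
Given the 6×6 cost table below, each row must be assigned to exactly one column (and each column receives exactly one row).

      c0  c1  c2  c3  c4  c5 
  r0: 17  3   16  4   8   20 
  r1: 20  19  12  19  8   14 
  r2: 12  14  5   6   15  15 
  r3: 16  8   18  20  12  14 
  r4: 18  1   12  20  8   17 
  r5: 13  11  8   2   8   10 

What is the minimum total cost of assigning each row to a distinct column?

optimal assignment: row0→col3 (cost 4), row1→col4 (cost 8), row2→col2 (cost 5), row3→col0 (cost 16), row4→col1 (cost 1), row5→col5 (cost 10)
total = 4 + 8 + 5 + 16 + 1 + 10 = 44

Minimum assignment cost: 44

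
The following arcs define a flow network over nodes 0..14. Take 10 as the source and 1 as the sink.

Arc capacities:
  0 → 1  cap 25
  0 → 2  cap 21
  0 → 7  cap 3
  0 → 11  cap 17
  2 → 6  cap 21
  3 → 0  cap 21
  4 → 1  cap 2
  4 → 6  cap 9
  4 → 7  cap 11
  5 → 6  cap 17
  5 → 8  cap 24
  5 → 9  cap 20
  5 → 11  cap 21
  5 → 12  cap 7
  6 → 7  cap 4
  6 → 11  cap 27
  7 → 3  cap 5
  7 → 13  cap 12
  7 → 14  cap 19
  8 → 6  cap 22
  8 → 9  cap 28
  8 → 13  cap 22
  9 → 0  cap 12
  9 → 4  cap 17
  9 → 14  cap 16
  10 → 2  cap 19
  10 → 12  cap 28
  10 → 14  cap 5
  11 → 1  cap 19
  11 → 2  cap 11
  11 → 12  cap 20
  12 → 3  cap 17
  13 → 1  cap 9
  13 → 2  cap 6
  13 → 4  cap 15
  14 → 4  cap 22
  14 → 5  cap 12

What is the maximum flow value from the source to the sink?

augment #1: 10→14→4→1 bottleneck 2, total now 2
augment #2: 10→2→6→11→1 bottleneck 19, total now 21
augment #3: 10→12→3→0→1 bottleneck 17, total now 38
augment #4: 10→14→4→7→13→1 bottleneck 3, total now 41

Maximum flow value: 41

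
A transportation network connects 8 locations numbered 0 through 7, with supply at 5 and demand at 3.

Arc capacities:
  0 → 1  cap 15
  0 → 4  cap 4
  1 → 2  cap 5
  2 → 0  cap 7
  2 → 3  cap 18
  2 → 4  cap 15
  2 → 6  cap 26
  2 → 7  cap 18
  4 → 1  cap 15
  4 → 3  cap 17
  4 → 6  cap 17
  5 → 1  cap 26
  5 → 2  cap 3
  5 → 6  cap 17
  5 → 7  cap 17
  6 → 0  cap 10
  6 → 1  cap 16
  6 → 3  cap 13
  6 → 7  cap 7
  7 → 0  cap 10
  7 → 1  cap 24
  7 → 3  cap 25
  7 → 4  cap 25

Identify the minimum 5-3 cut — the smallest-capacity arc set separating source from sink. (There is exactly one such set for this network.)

Min-cut arcs: {(1,2), (5,2), (5,6), (5,7)} (total capacity 42)

augment #1: 5→2→3 push 3
augment #2: 5→6→3 push 13
augment #3: 5→7→3 push 17
augment #4: 5→1→2→3 push 5
augment #5: 5→6→7→3 push 4
max flow = 42; residual-reachable set from 5 gives S-side
cut edges (S→T): {(1,2), (5,2), (5,6), (5,7)} total cap 42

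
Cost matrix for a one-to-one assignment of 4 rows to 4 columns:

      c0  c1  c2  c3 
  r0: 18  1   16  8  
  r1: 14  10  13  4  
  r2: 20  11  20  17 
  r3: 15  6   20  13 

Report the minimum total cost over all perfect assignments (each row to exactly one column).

optimal assignment: row0→col1 (cost 1), row1→col3 (cost 4), row2→col2 (cost 20), row3→col0 (cost 15)
total = 1 + 4 + 20 + 15 = 40

Minimum assignment cost: 40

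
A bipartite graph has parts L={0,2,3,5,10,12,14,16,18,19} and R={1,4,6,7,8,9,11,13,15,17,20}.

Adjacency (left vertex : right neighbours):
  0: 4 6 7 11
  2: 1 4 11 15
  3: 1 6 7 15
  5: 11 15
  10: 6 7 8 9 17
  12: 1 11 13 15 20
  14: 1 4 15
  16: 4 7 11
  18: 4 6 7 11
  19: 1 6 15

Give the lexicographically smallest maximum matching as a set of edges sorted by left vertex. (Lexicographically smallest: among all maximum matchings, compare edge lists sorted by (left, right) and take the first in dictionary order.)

|M| = 8 (so the lex-smallest maximum matching has 8 edges)
process left vertices in ascending order; for each, take the smallest-labelled available neighbour that still permits 8 edges overall, or leave it unmatched if none does
lex-smallest matching: {0-4, 2-1, 3-6, 5-11, 10-8, 12-13, 14-15, 16-7}

Lex-smallest maximum matching: {(0,4), (2,1), (3,6), (5,11), (10,8), (12,13), (14,15), (16,7)}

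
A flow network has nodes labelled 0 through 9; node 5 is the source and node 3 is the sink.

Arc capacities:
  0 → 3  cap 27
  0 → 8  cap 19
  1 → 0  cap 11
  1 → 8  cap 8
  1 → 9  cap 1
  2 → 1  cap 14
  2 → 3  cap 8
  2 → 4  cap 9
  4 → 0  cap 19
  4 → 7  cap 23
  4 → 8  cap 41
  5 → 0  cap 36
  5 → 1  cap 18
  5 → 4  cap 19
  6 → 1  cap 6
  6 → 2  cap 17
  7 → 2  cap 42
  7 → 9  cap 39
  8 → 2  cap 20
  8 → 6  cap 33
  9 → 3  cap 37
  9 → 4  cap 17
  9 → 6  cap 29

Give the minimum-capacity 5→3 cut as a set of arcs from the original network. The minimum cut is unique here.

Min-cut arcs: {(0,3), (1,9), (2,3), (4,7)} (total capacity 59)

augment #1: 5→0→3 push 27
augment #2: 5→1→9→3 push 1
augment #3: 5→0→8→2→3 push 8
augment #4: 5→4→7→9→3 push 19
augment #5: 5→0→8→2→4→7→9→3 push 1
augment #6: 5→1→8→2→4→7→9→3 push 3
max flow = 59; residual-reachable set from 5 gives S-side
cut edges (S→T): {(0,3), (1,9), (2,3), (4,7)} total cap 59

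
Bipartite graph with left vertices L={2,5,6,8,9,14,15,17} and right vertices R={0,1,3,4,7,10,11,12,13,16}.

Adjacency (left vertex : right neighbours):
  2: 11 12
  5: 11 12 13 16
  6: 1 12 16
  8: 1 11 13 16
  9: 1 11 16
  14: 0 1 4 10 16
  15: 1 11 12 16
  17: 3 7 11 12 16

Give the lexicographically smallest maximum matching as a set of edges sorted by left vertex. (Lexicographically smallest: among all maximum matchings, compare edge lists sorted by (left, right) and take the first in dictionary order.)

|M| = 7 (so the lex-smallest maximum matching has 7 edges)
process left vertices in ascending order; for each, take the smallest-labelled available neighbour that still permits 7 edges overall, or leave it unmatched if none does
lex-smallest matching: {2-11, 5-12, 6-1, 8-13, 9-16, 14-0, 17-3}

Lex-smallest maximum matching: {(2,11), (5,12), (6,1), (8,13), (9,16), (14,0), (17,3)}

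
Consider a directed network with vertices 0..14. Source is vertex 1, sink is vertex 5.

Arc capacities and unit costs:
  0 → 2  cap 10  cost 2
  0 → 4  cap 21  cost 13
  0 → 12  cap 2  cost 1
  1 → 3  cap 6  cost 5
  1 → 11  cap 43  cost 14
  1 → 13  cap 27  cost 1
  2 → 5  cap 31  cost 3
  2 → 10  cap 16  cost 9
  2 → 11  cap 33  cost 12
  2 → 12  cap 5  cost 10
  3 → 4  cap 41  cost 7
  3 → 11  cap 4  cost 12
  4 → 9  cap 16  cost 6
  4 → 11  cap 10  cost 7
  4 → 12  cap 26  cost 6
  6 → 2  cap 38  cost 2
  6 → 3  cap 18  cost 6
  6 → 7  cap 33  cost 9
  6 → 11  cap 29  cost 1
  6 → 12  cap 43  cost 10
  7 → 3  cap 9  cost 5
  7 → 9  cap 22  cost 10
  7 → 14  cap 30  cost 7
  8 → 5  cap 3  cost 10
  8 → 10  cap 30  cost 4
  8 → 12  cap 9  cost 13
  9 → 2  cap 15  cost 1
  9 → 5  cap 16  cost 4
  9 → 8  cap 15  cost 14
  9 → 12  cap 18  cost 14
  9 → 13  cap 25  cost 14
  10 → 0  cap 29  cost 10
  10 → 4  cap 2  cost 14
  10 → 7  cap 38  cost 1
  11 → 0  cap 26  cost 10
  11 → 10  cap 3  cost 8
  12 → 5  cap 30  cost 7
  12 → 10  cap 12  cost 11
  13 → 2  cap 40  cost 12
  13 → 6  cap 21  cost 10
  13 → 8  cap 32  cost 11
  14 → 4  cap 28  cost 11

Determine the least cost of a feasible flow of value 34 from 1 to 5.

Minimum cost for 34 units: 593

shortest-cost path #1: 1→13→2→5 push 27 @ unit cost 16 (adds 432)
shortest-cost path #2: 1→3→4→9→5 push 6 @ unit cost 22 (adds 132)
shortest-cost path #3: 1→11→0→2→5 push 1 @ unit cost 29 (adds 29)
total cost = 593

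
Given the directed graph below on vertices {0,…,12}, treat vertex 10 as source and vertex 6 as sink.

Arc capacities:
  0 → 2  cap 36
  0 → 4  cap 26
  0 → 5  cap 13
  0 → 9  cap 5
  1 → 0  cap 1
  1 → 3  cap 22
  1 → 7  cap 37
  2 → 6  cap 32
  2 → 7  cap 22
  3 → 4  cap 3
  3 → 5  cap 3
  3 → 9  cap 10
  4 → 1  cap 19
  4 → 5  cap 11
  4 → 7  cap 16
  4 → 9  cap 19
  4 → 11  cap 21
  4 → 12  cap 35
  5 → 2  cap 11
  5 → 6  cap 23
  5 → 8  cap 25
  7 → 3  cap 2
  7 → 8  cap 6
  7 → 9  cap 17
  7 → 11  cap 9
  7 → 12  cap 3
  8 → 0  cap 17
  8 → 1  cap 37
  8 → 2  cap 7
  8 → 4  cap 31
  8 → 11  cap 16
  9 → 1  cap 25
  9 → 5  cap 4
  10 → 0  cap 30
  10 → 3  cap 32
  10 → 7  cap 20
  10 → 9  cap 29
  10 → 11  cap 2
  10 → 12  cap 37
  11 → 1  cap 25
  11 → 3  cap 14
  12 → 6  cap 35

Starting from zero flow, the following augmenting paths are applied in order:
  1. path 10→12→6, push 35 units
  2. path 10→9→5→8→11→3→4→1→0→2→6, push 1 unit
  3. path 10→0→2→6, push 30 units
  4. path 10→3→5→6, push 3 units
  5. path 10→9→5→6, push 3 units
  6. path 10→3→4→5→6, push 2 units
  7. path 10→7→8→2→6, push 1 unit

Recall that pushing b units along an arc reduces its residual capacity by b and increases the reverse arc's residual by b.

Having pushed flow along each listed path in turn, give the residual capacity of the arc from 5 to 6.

Residual capacity of (5,6): 15

after path 1 (10→12→6, push 35): res(5,6)=23
after path 2 (10→9→5→8→11→3→4→1→0→2→6, push 1): res(5,6)=23
after path 3 (10→0→2→6, push 30): res(5,6)=23
after path 4 (10→3→5→6, push 3): res(5,6)=20
after path 5 (10→9→5→6, push 3): res(5,6)=17
after path 6 (10→3→4→5→6, push 2): res(5,6)=15
after path 7 (10→7→8→2→6, push 1): res(5,6)=15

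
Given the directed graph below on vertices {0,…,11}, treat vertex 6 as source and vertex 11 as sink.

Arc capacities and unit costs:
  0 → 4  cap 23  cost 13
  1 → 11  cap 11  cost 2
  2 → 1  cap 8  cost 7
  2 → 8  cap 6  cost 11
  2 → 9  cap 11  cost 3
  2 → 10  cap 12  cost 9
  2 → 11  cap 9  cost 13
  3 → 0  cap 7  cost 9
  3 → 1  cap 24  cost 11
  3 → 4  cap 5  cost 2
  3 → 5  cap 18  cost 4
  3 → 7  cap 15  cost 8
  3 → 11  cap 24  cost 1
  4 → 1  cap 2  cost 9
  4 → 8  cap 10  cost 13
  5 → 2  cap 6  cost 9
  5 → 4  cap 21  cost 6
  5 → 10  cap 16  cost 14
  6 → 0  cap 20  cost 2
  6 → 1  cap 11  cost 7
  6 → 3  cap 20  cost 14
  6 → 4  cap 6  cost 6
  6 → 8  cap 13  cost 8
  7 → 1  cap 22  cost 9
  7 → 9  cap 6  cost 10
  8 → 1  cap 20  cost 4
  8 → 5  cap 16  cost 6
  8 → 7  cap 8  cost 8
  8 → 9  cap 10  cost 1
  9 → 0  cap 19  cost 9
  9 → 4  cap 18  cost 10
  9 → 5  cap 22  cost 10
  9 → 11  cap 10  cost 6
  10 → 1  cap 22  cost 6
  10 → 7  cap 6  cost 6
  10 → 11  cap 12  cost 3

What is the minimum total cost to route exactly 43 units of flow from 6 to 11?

Minimum cost for 43 units: 611

shortest-cost path #1: 6→1→11 push 11 @ unit cost 9 (adds 99)
shortest-cost path #2: 6→8→9→11 push 10 @ unit cost 15 (adds 150)
shortest-cost path #3: 6→3→11 push 20 @ unit cost 15 (adds 300)
shortest-cost path #4: 6→8→5→10→11 push 2 @ unit cost 31 (adds 62)
total cost = 611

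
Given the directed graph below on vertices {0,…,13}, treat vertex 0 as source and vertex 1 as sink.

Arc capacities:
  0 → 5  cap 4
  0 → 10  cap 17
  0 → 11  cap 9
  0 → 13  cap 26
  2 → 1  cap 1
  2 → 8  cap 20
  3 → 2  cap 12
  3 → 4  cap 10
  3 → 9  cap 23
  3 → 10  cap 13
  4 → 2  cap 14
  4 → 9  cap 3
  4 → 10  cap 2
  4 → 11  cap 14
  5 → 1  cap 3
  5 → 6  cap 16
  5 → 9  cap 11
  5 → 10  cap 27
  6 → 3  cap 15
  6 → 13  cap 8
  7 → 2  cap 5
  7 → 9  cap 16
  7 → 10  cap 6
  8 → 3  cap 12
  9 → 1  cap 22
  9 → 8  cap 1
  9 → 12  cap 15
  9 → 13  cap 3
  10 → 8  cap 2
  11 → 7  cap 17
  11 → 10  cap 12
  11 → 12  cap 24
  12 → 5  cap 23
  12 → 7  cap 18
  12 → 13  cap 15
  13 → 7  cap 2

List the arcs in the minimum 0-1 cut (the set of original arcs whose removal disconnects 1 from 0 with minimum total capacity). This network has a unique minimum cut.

augment #1: 0→5→1 push 3
augment #2: 0→5→9→1 push 1
augment #3: 0→11→7→2→1 push 1
augment #4: 0→11→7→9→1 push 8
augment #5: 0→13→7→9→1 push 2
augment #6: 0→10→8→3→9→1 push 2
max flow = 17; residual-reachable set from 0 gives S-side
cut edges (S→T): {(0,5), (0,11), (10,8), (13,7)} total cap 17

Min-cut arcs: {(0,5), (0,11), (10,8), (13,7)} (total capacity 17)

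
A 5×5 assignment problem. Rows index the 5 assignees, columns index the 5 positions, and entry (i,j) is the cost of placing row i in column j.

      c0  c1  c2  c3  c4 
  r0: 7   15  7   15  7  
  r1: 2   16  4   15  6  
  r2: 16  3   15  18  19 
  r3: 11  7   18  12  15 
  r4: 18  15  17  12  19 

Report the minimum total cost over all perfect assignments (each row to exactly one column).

optimal assignment: row0→col4 (cost 7), row1→col2 (cost 4), row2→col1 (cost 3), row3→col0 (cost 11), row4→col3 (cost 12)
total = 7 + 4 + 3 + 11 + 12 = 37

Minimum assignment cost: 37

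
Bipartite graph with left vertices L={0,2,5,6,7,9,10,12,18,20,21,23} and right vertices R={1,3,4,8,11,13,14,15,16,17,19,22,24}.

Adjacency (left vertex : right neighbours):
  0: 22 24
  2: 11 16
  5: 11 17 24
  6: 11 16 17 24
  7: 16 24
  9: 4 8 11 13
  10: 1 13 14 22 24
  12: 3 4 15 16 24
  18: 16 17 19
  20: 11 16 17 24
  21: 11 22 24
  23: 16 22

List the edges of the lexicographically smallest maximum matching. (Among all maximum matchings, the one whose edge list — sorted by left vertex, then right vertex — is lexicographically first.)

|M| = 9 (so the lex-smallest maximum matching has 9 edges)
process left vertices in ascending order; for each, take the smallest-labelled available neighbour that still permits 9 edges overall, or leave it unmatched if none does
lex-smallest matching: {0-22, 2-11, 5-17, 6-16, 7-24, 9-4, 10-1, 12-3, 18-19}

Lex-smallest maximum matching: {(0,22), (2,11), (5,17), (6,16), (7,24), (9,4), (10,1), (12,3), (18,19)}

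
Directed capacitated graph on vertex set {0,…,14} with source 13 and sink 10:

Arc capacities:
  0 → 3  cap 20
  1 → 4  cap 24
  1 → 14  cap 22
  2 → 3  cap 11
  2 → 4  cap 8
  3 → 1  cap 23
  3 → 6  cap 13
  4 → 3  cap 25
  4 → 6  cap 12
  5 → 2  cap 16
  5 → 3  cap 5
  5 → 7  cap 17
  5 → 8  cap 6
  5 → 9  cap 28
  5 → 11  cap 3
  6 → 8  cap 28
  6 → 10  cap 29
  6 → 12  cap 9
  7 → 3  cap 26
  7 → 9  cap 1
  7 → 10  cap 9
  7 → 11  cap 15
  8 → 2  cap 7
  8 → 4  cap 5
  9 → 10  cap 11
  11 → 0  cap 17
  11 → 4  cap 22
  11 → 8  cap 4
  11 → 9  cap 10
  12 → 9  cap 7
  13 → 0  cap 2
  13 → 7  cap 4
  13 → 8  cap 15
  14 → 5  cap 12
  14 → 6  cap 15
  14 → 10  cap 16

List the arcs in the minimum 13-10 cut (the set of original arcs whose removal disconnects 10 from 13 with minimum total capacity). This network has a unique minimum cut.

augment #1: 13→7→10 push 4
augment #2: 13→0→3→6→10 push 2
augment #3: 13→8→4→6→10 push 5
augment #4: 13→8→2→3→6→10 push 7
max flow = 18; residual-reachable set from 13 gives S-side
cut edges (S→T): {(8,2), (8,4), (13,0), (13,7)} total cap 18

Min-cut arcs: {(8,2), (8,4), (13,0), (13,7)} (total capacity 18)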